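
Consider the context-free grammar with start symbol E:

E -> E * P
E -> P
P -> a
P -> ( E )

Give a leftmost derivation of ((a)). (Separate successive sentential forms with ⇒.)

E⇒P⇒(E)⇒(P)⇒((E))⇒((P))⇒((a))

E ⇒ P   [E -> P]
P ⇒ (E)   [P -> ( E )]
(E) ⇒ (P)   [E -> P]
(P) ⇒ ((E))   [P -> ( E )]
((E)) ⇒ ((P))   [E -> P]
((P)) ⇒ ((a))   [P -> a]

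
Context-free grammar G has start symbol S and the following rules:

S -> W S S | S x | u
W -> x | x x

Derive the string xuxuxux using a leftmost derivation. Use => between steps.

S => Sx => WSSx => xSSx => xuSx => xuWSSx => xuxSSx => xuxSxSx => xuxuxSx => xuxuxux

S => Sx   [S -> S x]
Sx => WSSx   [S -> W S S]
WSSx => xSSx   [W -> x]
xSSx => xuSx   [S -> u]
xuSx => xuWSSx   [S -> W S S]
xuWSSx => xuxSSx   [W -> x]
xuxSSx => xuxSxSx   [S -> S x]
xuxSxSx => xuxuxSx   [S -> u]
xuxuxSx => xuxuxux   [S -> u]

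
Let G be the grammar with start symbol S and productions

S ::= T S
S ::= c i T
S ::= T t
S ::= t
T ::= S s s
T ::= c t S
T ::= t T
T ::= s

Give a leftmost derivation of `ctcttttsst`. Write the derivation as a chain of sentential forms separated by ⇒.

S ⇒ Tt ⇒ Ssst ⇒ Ttsst ⇒ ctStsst ⇒ ctTStsst ⇒ ctctSStsst ⇒ ctcttStsst ⇒ ctcttttsst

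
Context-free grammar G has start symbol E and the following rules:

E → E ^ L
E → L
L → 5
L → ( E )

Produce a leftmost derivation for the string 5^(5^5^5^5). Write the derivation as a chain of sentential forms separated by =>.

E => E^L => L^L => 5^L => 5^(E) => 5^(E^L) => 5^(E^L^L) => 5^(E^L^L^L) => 5^(L^L^L^L) => 5^(5^L^L^L) => 5^(5^5^L^L) => 5^(5^5^5^L) => 5^(5^5^5^5)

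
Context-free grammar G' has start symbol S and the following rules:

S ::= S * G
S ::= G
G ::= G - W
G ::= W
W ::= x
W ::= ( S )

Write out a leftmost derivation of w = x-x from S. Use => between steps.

S => G => G-W => W-W => x-W => x-x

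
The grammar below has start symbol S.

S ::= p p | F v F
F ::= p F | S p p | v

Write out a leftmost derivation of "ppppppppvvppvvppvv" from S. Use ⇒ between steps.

S ⇒ FvF ⇒ SppvF ⇒ FvFppvF ⇒ pFvFppvF ⇒ ppFvFppvF ⇒ pppFvFppvF ⇒ ppppFvFppvF ⇒ ppppSppvFppvF ⇒ ppppFvFppvFppvF ⇒ ppppSppvFppvFppvF ⇒ ppppppppvFppvFppvF ⇒ ppppppppvvppvFppvF ⇒ ppppppppvvppvvppvF ⇒ ppppppppvvppvvppvv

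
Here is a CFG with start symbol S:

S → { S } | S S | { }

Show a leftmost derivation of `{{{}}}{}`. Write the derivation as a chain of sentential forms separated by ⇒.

S ⇒ SS ⇒ {S}S ⇒ {{S}}S ⇒ {{{}}}S ⇒ {{{}}}{}

S ⇒ SS   [S → S S]
SS ⇒ {S}S   [S → { S }]
{S}S ⇒ {{S}}S   [S → { S }]
{{S}}S ⇒ {{{}}}S   [S → { }]
{{{}}}S ⇒ {{{}}}{}   [S → { }]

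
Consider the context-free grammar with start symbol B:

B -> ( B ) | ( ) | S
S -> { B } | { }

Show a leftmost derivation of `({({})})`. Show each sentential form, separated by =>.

B => (B)   [B -> ( B )]
(B) => (S)   [B -> S]
(S) => ({B})   [S -> { B }]
({B}) => ({(B)})   [B -> ( B )]
({(B)}) => ({(S)})   [B -> S]
({(S)}) => ({({})})   [S -> { }]

B => (B) => (S) => ({B}) => ({(B)}) => ({(S)}) => ({({})})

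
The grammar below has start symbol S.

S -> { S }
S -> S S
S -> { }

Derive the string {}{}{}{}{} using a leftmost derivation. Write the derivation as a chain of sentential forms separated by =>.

S=>SS=>SSS=>SSSS=>SSSSS=>{}SSSS=>{}{}SSS=>{}{}{}SS=>{}{}{}{}S=>{}{}{}{}{}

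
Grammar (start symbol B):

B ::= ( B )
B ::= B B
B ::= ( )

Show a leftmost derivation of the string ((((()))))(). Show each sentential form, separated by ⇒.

B ⇒ BB ⇒ (B)B ⇒ ((B))B ⇒ (((B)))B ⇒ ((((B))))B ⇒ ((((()))))B ⇒ ((((()))))()

B ⇒ BB   [B ::= B B]
BB ⇒ (B)B   [B ::= ( B )]
(B)B ⇒ ((B))B   [B ::= ( B )]
((B))B ⇒ (((B)))B   [B ::= ( B )]
(((B)))B ⇒ ((((B))))B   [B ::= ( B )]
((((B))))B ⇒ ((((()))))B   [B ::= ( )]
((((()))))B ⇒ ((((()))))()   [B ::= ( )]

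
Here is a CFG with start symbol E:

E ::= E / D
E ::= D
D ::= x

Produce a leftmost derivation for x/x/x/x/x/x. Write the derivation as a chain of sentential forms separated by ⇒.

E ⇒ E/D ⇒ E/D/D ⇒ E/D/D/D ⇒ E/D/D/D/D ⇒ E/D/D/D/D/D ⇒ D/D/D/D/D/D ⇒ x/D/D/D/D/D ⇒ x/x/D/D/D/D ⇒ x/x/x/D/D/D ⇒ x/x/x/x/D/D ⇒ x/x/x/x/x/D ⇒ x/x/x/x/x/x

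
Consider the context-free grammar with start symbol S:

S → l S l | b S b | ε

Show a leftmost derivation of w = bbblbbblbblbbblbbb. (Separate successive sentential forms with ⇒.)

S ⇒ bSb ⇒ bbSbb ⇒ bbbSbbb ⇒ bbblSlbbb ⇒ bbblbSblbbb ⇒ bbblbbSbblbbb ⇒ bbblbbbSbbblbbb ⇒ bbblbbblSlbbblbbb ⇒ bbblbbblbSblbbblbbb ⇒ bbblbbblbblbbblbbb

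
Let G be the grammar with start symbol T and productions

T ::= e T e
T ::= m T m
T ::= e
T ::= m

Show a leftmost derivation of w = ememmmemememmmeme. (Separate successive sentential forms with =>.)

T => eTe   [T ::= e T e]
eTe => emTme   [T ::= m T m]
emTme => emeTeme   [T ::= e T e]
emeTeme => ememTmeme   [T ::= m T m]
ememTmeme => ememmTmmeme   [T ::= m T m]
ememmTmmeme => ememmmTmmmeme   [T ::= m T m]
ememmmTmmmeme => ememmmeTemmmeme   [T ::= e T e]
ememmmeTemmmeme => ememmmemTmemmmeme   [T ::= m T m]
ememmmemTmemmmeme => ememmmemememmmeme   [T ::= e]

T => eTe => emTme => emeTeme => ememTmeme => ememmTmmeme => ememmmTmmmeme => ememmmeTemmmeme => ememmmemTmemmmeme => ememmmemememmmeme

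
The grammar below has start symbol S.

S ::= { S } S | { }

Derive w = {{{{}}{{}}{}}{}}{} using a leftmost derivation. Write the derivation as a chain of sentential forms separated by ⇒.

S⇒{S}S⇒{{S}S}S⇒{{{S}S}S}S⇒{{{{}}S}S}S⇒{{{{}}{S}S}S}S⇒{{{{}}{{}}S}S}S⇒{{{{}}{{}}{}}S}S⇒{{{{}}{{}}{}}{}}S⇒{{{{}}{{}}{}}{}}{}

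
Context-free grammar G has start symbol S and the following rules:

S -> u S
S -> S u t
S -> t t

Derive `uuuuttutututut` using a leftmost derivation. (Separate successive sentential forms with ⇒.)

S ⇒ uS ⇒ uuS ⇒ uuuS ⇒ uuuSut ⇒ uuuSutut ⇒ uuuSututut ⇒ uuuSutututut ⇒ uuuuSutututut ⇒ uuuuttutututut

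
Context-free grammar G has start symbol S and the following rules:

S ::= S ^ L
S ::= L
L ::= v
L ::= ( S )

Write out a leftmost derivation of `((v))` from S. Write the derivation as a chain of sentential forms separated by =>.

S => L   [S ::= L]
L => (S)   [L ::= ( S )]
(S) => (L)   [S ::= L]
(L) => ((S))   [L ::= ( S )]
((S)) => ((L))   [S ::= L]
((L)) => ((v))   [L ::= v]

S => L => (S) => (L) => ((S)) => ((L)) => ((v))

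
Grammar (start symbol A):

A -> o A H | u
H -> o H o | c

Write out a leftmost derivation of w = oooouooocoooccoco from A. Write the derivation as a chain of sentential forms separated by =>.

A => oAH   [A -> o A H]
oAH => ooAHH   [A -> o A H]
ooAHH => oooAHHH   [A -> o A H]
oooAHHH => ooooAHHHH   [A -> o A H]
ooooAHHHH => oooouHHHH   [A -> u]
oooouHHHH => oooouoHoHHH   [H -> o H o]
oooouoHoHHH => oooouooHooHHH   [H -> o H o]
oooouooHooHHH => oooouoooHoooHHH   [H -> o H o]
oooouoooHoooHHH => oooouooocoooHHH   [H -> c]
oooouooocoooHHH => oooouooocooocHH   [H -> c]
oooouooocooocHH => oooouooocoooccH   [H -> c]
oooouooocoooccH => oooouooocoooccoHo   [H -> o H o]
oooouooocoooccoHo => oooouooocoooccoco   [H -> c]

A=>oAH=>ooAHH=>oooAHHH=>ooooAHHHH=>oooouHHHH=>oooouoHoHHH=>oooouooHooHHH=>oooouoooHoooHHH=>oooouooocoooHHH=>oooouooocooocHH=>oooouooocoooccH=>oooouooocoooccoHo=>oooouooocoooccoco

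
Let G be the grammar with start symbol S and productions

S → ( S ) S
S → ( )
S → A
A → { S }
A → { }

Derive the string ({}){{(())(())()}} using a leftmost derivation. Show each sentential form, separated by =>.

S=>(S)S=>(A)S=>({})S=>({})A=>({}){S}=>({}){A}=>({}){{S}}=>({}){{(S)S}}=>({}){{(())S}}=>({}){{(())(S)S}}=>({}){{(())(())S}}=>({}){{(())(())()}}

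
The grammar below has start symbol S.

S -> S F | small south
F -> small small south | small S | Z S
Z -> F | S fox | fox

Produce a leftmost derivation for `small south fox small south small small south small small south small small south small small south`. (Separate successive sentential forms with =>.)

S => S F => S F F => small south F F => small south Z S F => small south fox S F => small south fox S F F => small south fox S F F F => small south fox S F F F F => small south fox small south F F F F => small south fox small south small small south F F F => small south fox small south small small south small S F F => small south fox small south small small south small small south F F => small south fox small south small small south small small south small small south F => small south fox small south small small south small small south small small south small small south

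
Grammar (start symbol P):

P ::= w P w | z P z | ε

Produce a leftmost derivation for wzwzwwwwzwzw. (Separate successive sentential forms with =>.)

P => wPw => wzPzw => wzwPwzw => wzwzPzwzw => wzwzwPwzwzw => wzwzwwPwwzwzw => wzwzwwwwzwzw

P => wPw   [P ::= w P w]
wPw => wzPzw   [P ::= z P z]
wzPzw => wzwPwzw   [P ::= w P w]
wzwPwzw => wzwzPzwzw   [P ::= z P z]
wzwzPzwzw => wzwzwPwzwzw   [P ::= w P w]
wzwzwPwzwzw => wzwzwwPwwzwzw   [P ::= w P w]
wzwzwwPwwzwzw => wzwzwwwwzwzw   [P ::= ε]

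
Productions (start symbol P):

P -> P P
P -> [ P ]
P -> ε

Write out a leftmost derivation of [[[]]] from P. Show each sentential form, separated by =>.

P=>[P]=>[[P]]=>[[[P]]]=>[[[]]]

P => [P]   [P -> [ P ]]
[P] => [[P]]   [P -> [ P ]]
[[P]] => [[[P]]]   [P -> [ P ]]
[[[P]]] => [[[]]]   [P -> ε]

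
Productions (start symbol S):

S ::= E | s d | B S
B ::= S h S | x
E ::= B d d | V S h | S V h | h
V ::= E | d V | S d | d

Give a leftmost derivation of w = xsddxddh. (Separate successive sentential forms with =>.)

S => E => VSh => SdSh => BSdSh => xSdSh => xsddSh => xsddEh => xsddBddh => xsddxddh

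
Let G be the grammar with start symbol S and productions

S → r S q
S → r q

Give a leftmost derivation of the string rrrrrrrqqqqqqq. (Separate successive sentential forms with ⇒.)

S ⇒ rSq   [S → r S q]
rSq ⇒ rrSqq   [S → r S q]
rrSqq ⇒ rrrSqqq   [S → r S q]
rrrSqqq ⇒ rrrrSqqqq   [S → r S q]
rrrrSqqqq ⇒ rrrrrSqqqqq   [S → r S q]
rrrrrSqqqqq ⇒ rrrrrrSqqqqqq   [S → r S q]
rrrrrrSqqqqqq ⇒ rrrrrrrqqqqqqq   [S → r q]

S ⇒ rSq ⇒ rrSqq ⇒ rrrSqqq ⇒ rrrrSqqqq ⇒ rrrrrSqqqqq ⇒ rrrrrrSqqqqqq ⇒ rrrrrrrqqqqqqq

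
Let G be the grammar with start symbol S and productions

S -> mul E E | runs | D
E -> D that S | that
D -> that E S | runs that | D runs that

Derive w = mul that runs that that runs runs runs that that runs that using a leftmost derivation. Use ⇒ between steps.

S ⇒ mul E E ⇒ mul D that S E ⇒ mul D runs that that S E ⇒ mul that E S runs that that S E ⇒ mul that D that S S runs that that S E ⇒ mul that runs that that S S runs that that S E ⇒ mul that runs that that runs S runs that that S E ⇒ mul that runs that that runs runs runs that that S E ⇒ mul that runs that that runs runs runs that that runs E ⇒ mul that runs that that runs runs runs that that runs that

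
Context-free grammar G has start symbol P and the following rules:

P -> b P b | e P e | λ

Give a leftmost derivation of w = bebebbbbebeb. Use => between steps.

P => bPb   [P -> b P b]
bPb => bePeb   [P -> e P e]
bePeb => bebPbeb   [P -> b P b]
bebPbeb => bebePebeb   [P -> e P e]
bebePebeb => bebebPbebeb   [P -> b P b]
bebebPbebeb => bebebbPbbebeb   [P -> b P b]
bebebbPbbebeb => bebebbbbebeb   [P -> λ]

P=>bPb=>bePeb=>bebPbeb=>bebePebeb=>bebebPbebeb=>bebebbPbbebeb=>bebebbbbebeb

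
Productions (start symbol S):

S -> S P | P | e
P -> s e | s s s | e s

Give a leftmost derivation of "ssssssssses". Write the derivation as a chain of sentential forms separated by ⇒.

S ⇒ SP ⇒ SPP ⇒ SPPP ⇒ PPPP ⇒ sssPPP ⇒ ssssssPP ⇒ sssssssssP ⇒ ssssssssses

S ⇒ SP   [S -> S P]
SP ⇒ SPP   [S -> S P]
SPP ⇒ SPPP   [S -> S P]
SPPP ⇒ PPPP   [S -> P]
PPPP ⇒ sssPPP   [P -> s s s]
sssPPP ⇒ ssssssPP   [P -> s s s]
ssssssPP ⇒ sssssssssP   [P -> s s s]
sssssssssP ⇒ ssssssssses   [P -> e s]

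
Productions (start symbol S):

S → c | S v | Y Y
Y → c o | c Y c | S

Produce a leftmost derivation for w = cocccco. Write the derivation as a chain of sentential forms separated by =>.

S => YY => coY => coS => coYY => cocYcY => cocScY => cocccY => cocccco

S => YY   [S → Y Y]
YY => coY   [Y → c o]
coY => coS   [Y → S]
coS => coYY   [S → Y Y]
coYY => cocYcY   [Y → c Y c]
cocYcY => cocScY   [Y → S]
cocScY => cocccY   [S → c]
cocccY => cocccco   [Y → c o]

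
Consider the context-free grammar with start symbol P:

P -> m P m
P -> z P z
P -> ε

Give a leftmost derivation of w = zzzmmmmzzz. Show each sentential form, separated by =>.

P => zPz   [P -> z P z]
zPz => zzPzz   [P -> z P z]
zzPzz => zzzPzzz   [P -> z P z]
zzzPzzz => zzzmPmzzz   [P -> m P m]
zzzmPmzzz => zzzmmPmmzzz   [P -> m P m]
zzzmmPmmzzz => zzzmmmmzzz   [P -> ε]

P=>zPz=>zzPzz=>zzzPzzz=>zzzmPmzzz=>zzzmmPmmzzz=>zzzmmmmzzz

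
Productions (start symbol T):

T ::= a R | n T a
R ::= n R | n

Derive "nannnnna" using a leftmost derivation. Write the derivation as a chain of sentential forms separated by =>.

T => nTa => naRa => nanRa => nannRa => nannnRa => nannnnRa => nannnnna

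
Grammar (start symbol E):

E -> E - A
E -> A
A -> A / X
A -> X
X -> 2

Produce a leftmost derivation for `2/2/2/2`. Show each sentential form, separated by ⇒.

E ⇒ A   [E -> A]
A ⇒ A/X   [A -> A / X]
A/X ⇒ A/X/X   [A -> A / X]
A/X/X ⇒ A/X/X/X   [A -> A / X]
A/X/X/X ⇒ X/X/X/X   [A -> X]
X/X/X/X ⇒ 2/X/X/X   [X -> 2]
2/X/X/X ⇒ 2/2/X/X   [X -> 2]
2/2/X/X ⇒ 2/2/2/X   [X -> 2]
2/2/2/X ⇒ 2/2/2/2   [X -> 2]

E⇒A⇒A/X⇒A/X/X⇒A/X/X/X⇒X/X/X/X⇒2/X/X/X⇒2/2/X/X⇒2/2/2/X⇒2/2/2/2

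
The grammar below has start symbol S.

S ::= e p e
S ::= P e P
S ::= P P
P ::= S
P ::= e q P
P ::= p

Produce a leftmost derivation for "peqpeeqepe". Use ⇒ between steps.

S ⇒ PP ⇒ pP ⇒ pS ⇒ pPeP ⇒ peqPeP ⇒ peqpeP ⇒ peqpeeqP ⇒ peqpeeqS ⇒ peqpeeqepe

S ⇒ PP   [S ::= P P]
PP ⇒ pP   [P ::= p]
pP ⇒ pS   [P ::= S]
pS ⇒ pPeP   [S ::= P e P]
pPeP ⇒ peqPeP   [P ::= e q P]
peqPeP ⇒ peqpeP   [P ::= p]
peqpeP ⇒ peqpeeqP   [P ::= e q P]
peqpeeqP ⇒ peqpeeqS   [P ::= S]
peqpeeqS ⇒ peqpeeqepe   [S ::= e p e]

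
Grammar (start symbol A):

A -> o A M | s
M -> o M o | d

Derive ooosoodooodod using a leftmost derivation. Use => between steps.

A => oAM => ooAMM => oooAMMM => ooosMMM => ooosoMoMM => ooosooMooMM => ooosoodooMM => ooosoodoooMoM => ooosoodooodoM => ooosoodooodod

A => oAM   [A -> o A M]
oAM => ooAMM   [A -> o A M]
ooAMM => oooAMMM   [A -> o A M]
oooAMMM => ooosMMM   [A -> s]
ooosMMM => ooosoMoMM   [M -> o M o]
ooosoMoMM => ooosooMooMM   [M -> o M o]
ooosooMooMM => ooosoodooMM   [M -> d]
ooosoodooMM => ooosoodoooMoM   [M -> o M o]
ooosoodoooMoM => ooosoodooodoM   [M -> d]
ooosoodooodoM => ooosoodooodod   [M -> d]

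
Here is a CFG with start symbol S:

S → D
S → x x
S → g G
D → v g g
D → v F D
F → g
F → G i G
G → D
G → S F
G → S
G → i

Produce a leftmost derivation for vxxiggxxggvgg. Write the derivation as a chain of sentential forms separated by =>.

S => D => vFD => vGiGD => vSiGD => vxxiGD => vxxiSFD => vxxigGFD => vxxigSFFD => vxxiggGFFD => vxxiggSFFD => vxxiggxxFFD => vxxiggxxgFD => vxxiggxxggD => vxxiggxxggvgg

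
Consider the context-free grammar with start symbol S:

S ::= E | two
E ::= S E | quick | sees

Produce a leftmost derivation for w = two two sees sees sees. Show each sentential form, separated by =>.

S => E => S E => two E => two S E => two two E => two two S E => two two E E => two two sees E => two two sees S E => two two sees E E => two two sees sees E => two two sees sees sees

S => E   [S ::= E]
E => S E   [E ::= S E]
S E => two E   [S ::= two]
two E => two S E   [E ::= S E]
two S E => two two E   [S ::= two]
two two E => two two S E   [E ::= S E]
two two S E => two two E E   [S ::= E]
two two E E => two two sees E   [E ::= sees]
two two sees E => two two sees S E   [E ::= S E]
two two sees S E => two two sees E E   [S ::= E]
two two sees E E => two two sees sees E   [E ::= sees]
two two sees sees E => two two sees sees sees   [E ::= sees]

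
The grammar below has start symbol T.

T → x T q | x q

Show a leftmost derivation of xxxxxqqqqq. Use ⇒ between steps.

T⇒xTq⇒xxTqq⇒xxxTqqq⇒xxxxTqqqq⇒xxxxxqqqqq

T ⇒ xTq   [T → x T q]
xTq ⇒ xxTqq   [T → x T q]
xxTqq ⇒ xxxTqqq   [T → x T q]
xxxTqqq ⇒ xxxxTqqqq   [T → x T q]
xxxxTqqqq ⇒ xxxxxqqqqq   [T → x q]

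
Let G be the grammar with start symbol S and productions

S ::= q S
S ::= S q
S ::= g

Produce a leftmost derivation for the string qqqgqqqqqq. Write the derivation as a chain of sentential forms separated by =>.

S => qS   [S ::= q S]
qS => qSq   [S ::= S q]
qSq => qqSq   [S ::= q S]
qqSq => qqSqq   [S ::= S q]
qqSqq => qqSqqq   [S ::= S q]
qqSqqq => qqSqqqq   [S ::= S q]
qqSqqqq => qqSqqqqq   [S ::= S q]
qqSqqqqq => qqqSqqqqq   [S ::= q S]
qqqSqqqqq => qqqSqqqqqq   [S ::= S q]
qqqSqqqqqq => qqqgqqqqqq   [S ::= g]

S=>qS=>qSq=>qqSq=>qqSqq=>qqSqqq=>qqSqqqq=>qqSqqqqq=>qqqSqqqqq=>qqqSqqqqqq=>qqqgqqqqqq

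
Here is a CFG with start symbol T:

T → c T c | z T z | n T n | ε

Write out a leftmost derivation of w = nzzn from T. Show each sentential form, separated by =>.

T => nTn => nzTzn => nzzn

T => nTn   [T → n T n]
nTn => nzTzn   [T → z T z]
nzTzn => nzzn   [T → ε]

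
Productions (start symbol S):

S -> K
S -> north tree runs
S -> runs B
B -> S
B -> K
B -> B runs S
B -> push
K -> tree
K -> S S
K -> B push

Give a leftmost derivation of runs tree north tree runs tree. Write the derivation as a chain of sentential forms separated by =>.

S => K => S S => K S => S S S => runs B S S => runs K S S => runs tree S S => runs tree north tree runs S => runs tree north tree runs K => runs tree north tree runs tree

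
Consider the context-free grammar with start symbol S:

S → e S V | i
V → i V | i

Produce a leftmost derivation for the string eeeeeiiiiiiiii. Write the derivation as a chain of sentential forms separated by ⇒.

S ⇒ eSV   [S → e S V]
eSV ⇒ eeSVV   [S → e S V]
eeSVV ⇒ eeeSVVV   [S → e S V]
eeeSVVV ⇒ eeeeSVVVV   [S → e S V]
eeeeSVVVV ⇒ eeeeeSVVVVV   [S → e S V]
eeeeeSVVVVV ⇒ eeeeeiVVVVV   [S → i]
eeeeeiVVVVV ⇒ eeeeeiiVVVVV   [V → i V]
eeeeeiiVVVVV ⇒ eeeeeiiiVVVVV   [V → i V]
eeeeeiiiVVVVV ⇒ eeeeeiiiiVVVVV   [V → i V]
eeeeeiiiiVVVVV ⇒ eeeeeiiiiiVVVV   [V → i]
eeeeeiiiiiVVVV ⇒ eeeeeiiiiiiVVV   [V → i]
eeeeeiiiiiiVVV ⇒ eeeeeiiiiiiiVV   [V → i]
eeeeeiiiiiiiVV ⇒ eeeeeiiiiiiiiV   [V → i]
eeeeeiiiiiiiiV ⇒ eeeeeiiiiiiiii   [V → i]

S⇒eSV⇒eeSVV⇒eeeSVVV⇒eeeeSVVVV⇒eeeeeSVVVVV⇒eeeeeiVVVVV⇒eeeeeiiVVVVV⇒eeeeeiiiVVVVV⇒eeeeeiiiiVVVVV⇒eeeeeiiiiiVVVV⇒eeeeeiiiiiiVVV⇒eeeeeiiiiiiiVV⇒eeeeeiiiiiiiiV⇒eeeeeiiiiiiiii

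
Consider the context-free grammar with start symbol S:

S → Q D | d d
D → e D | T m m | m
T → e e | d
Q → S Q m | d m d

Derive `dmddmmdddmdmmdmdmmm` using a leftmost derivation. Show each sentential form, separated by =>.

S=>QD=>SQmD=>QDQmD=>dmdDQmD=>dmdTmmQmD=>dmddmmQmD=>dmddmmSQmmD=>dmddmmQDQmmD=>dmddmmSQmDQmmD=>dmddmmddQmDQmmD=>dmddmmdddmdmDQmmD=>dmddmmdddmdmmQmmD=>dmddmmdddmdmmdmdmmD=>dmddmmdddmdmmdmdmmm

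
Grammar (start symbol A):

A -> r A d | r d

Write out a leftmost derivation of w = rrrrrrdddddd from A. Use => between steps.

A => rAd => rrAdd => rrrAddd => rrrrAdddd => rrrrrAddddd => rrrrrrdddddd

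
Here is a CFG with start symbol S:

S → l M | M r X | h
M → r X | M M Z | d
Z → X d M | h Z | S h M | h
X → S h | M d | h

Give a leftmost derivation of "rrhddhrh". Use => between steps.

S => MrX   [S → M r X]
MrX => MMZrX   [M → M M Z]
MMZrX => rXMZrX   [M → r X]
rXMZrX => rMdMZrX   [X → M d]
rMdMZrX => rrXdMZrX   [M → r X]
rrXdMZrX => rrhdMZrX   [X → h]
rrhdMZrX => rrhddZrX   [M → d]
rrhddZrX => rrhddhrX   [Z → h]
rrhddhrX => rrhddhrh   [X → h]

S => MrX => MMZrX => rXMZrX => rMdMZrX => rrXdMZrX => rrhdMZrX => rrhddZrX => rrhddhrX => rrhddhrh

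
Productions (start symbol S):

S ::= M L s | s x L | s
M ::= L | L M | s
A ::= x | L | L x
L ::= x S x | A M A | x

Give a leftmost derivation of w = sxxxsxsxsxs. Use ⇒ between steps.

S ⇒ MLs ⇒ sLs ⇒ sxSxs ⇒ sxMLsxs ⇒ sxLMLsxs ⇒ sxAMAMLsxs ⇒ sxLxMAMLsxs ⇒ sxxxMAMLsxs ⇒ sxxxsAMLsxs ⇒ sxxxsxMLsxs ⇒ sxxxsxsLsxs ⇒ sxxxsxsxsxs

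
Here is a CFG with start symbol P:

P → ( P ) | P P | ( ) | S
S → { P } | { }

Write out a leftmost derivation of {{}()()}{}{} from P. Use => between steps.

P => PP => PPP => SPP => {P}PP => {PP}PP => {PPP}PP => {SPP}PP => {{}PP}PP => {{}()P}PP => {{}()()}PP => {{}()()}SP => {{}()()}{}P => {{}()()}{}S => {{}()()}{}{}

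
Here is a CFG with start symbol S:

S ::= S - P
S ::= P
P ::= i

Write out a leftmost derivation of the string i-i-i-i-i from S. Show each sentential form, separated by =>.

S=>S-P=>S-P-P=>S-P-P-P=>S-P-P-P-P=>P-P-P-P-P=>i-P-P-P-P=>i-i-P-P-P=>i-i-i-P-P=>i-i-i-i-P=>i-i-i-i-i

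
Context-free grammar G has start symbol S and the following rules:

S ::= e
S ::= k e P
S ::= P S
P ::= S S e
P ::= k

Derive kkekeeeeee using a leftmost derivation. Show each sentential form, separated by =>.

S => PS   [S ::= P S]
PS => kS   [P ::= k]
kS => kPS   [S ::= P S]
kPS => kSSeS   [P ::= S S e]
kSSeS => kPSSeS   [S ::= P S]
kPSSeS => kSSeSSeS   [P ::= S S e]
kSSeSSeS => kkePSeSSeS   [S ::= k e P]
kkePSeSSeS => kkekSeSSeS   [P ::= k]
kkekSeSSeS => kkekeeSSeS   [S ::= e]
kkekeeSSeS => kkekeeeSeS   [S ::= e]
kkekeeeSeS => kkekeeeeeS   [S ::= e]
kkekeeeeeS => kkekeeeeee   [S ::= e]

S=>PS=>kS=>kPS=>kSSeS=>kPSSeS=>kSSeSSeS=>kkePSeSSeS=>kkekSeSSeS=>kkekeeSSeS=>kkekeeeSeS=>kkekeeeeeS=>kkekeeeeee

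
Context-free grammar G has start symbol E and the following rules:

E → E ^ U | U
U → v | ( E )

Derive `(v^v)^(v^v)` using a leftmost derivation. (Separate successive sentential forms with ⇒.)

E⇒E^U⇒U^U⇒(E)^U⇒(E^U)^U⇒(U^U)^U⇒(v^U)^U⇒(v^v)^U⇒(v^v)^(E)⇒(v^v)^(E^U)⇒(v^v)^(U^U)⇒(v^v)^(v^U)⇒(v^v)^(v^v)

E ⇒ E^U   [E → E ^ U]
E^U ⇒ U^U   [E → U]
U^U ⇒ (E)^U   [U → ( E )]
(E)^U ⇒ (E^U)^U   [E → E ^ U]
(E^U)^U ⇒ (U^U)^U   [E → U]
(U^U)^U ⇒ (v^U)^U   [U → v]
(v^U)^U ⇒ (v^v)^U   [U → v]
(v^v)^U ⇒ (v^v)^(E)   [U → ( E )]
(v^v)^(E) ⇒ (v^v)^(E^U)   [E → E ^ U]
(v^v)^(E^U) ⇒ (v^v)^(U^U)   [E → U]
(v^v)^(U^U) ⇒ (v^v)^(v^U)   [U → v]
(v^v)^(v^U) ⇒ (v^v)^(v^v)   [U → v]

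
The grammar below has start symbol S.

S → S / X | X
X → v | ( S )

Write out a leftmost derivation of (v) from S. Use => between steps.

S => X   [S → X]
X => (S)   [X → ( S )]
(S) => (X)   [S → X]
(X) => (v)   [X → v]

S=>X=>(S)=>(X)=>(v)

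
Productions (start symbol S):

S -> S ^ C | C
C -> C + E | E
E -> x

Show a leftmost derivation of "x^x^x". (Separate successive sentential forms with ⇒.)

S ⇒ S^C ⇒ S^C^C ⇒ C^C^C ⇒ E^C^C ⇒ x^C^C ⇒ x^E^C ⇒ x^x^C ⇒ x^x^E ⇒ x^x^x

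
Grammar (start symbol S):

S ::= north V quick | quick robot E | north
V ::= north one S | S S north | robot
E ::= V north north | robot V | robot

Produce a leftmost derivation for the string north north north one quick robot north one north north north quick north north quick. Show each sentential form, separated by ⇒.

S ⇒ north V quick ⇒ north S S north quick ⇒ north north V quick S north quick ⇒ north north north one S quick S north quick ⇒ north north north one quick robot E quick S north quick ⇒ north north north one quick robot V north north quick S north quick ⇒ north north north one quick robot north one S north north quick S north quick ⇒ north north north one quick robot north one north north north quick S north quick ⇒ north north north one quick robot north one north north north quick north north quick

S ⇒ north V quick   [S ::= north V quick]
north V quick ⇒ north S S north quick   [V ::= S S north]
north S S north quick ⇒ north north V quick S north quick   [S ::= north V quick]
north north V quick S north quick ⇒ north north north one S quick S north quick   [V ::= north one S]
north north north one S quick S north quick ⇒ north north north one quick robot E quick S north quick   [S ::= quick robot E]
north north north one quick robot E quick S north quick ⇒ north north north one quick robot V north north quick S north quick   [E ::= V north north]
north north north one quick robot V north north quick S north quick ⇒ north north north one quick robot north one S north north quick S north quick   [V ::= north one S]
north north north one quick robot north one S north north quick S north quick ⇒ north north north one quick robot north one north north north quick S north quick   [S ::= north]
north north north one quick robot north one north north north quick S north quick ⇒ north north north one quick robot north one north north north quick north north quick   [S ::= north]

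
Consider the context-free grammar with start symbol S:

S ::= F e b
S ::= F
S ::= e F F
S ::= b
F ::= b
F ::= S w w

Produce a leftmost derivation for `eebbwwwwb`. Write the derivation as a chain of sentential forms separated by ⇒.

S ⇒ eFF ⇒ eSwwF ⇒ eFwwF ⇒ eSwwwwF ⇒ eeFFwwwwF ⇒ eebFwwwwF ⇒ eebbwwwwF ⇒ eebbwwwwb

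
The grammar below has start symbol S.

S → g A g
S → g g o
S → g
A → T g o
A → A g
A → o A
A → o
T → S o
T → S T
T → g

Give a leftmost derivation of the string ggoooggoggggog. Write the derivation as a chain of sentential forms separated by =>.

S => gAg   [S → g A g]
gAg => gTgog   [A → T g o]
gTgog => gSTgog   [T → S T]
gSTgog => ggAgTgog   [S → g A g]
ggAgTgog => ggoAgTgog   [A → o A]
ggoAgTgog => ggooAgTgog   [A → o A]
ggooAgTgog => ggooAggTgog   [A → A g]
ggooAggTgog => ggoooAggTgog   [A → o A]
ggoooAggTgog => ggoooTgoggTgog   [A → T g o]
ggoooTgoggTgog => ggoooggoggTgog   [T → g]
ggoooggoggTgog => ggoooggoggggog   [T → g]

S => gAg => gTgog => gSTgog => ggAgTgog => ggoAgTgog => ggooAgTgog => ggooAggTgog => ggoooAggTgog => ggoooTgoggTgog => ggoooggoggTgog => ggoooggoggggog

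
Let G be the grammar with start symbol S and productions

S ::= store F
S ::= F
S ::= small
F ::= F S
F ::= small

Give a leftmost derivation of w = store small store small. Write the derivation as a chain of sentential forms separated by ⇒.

S ⇒ store F ⇒ store F S ⇒ store small S ⇒ store small store F ⇒ store small store small

S ⇒ store F   [S ::= store F]
store F ⇒ store F S   [F ::= F S]
store F S ⇒ store small S   [F ::= small]
store small S ⇒ store small store F   [S ::= store F]
store small store F ⇒ store small store small   [F ::= small]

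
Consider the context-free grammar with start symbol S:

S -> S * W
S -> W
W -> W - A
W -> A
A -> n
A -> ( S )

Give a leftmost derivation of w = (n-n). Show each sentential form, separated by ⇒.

S ⇒ W   [S -> W]
W ⇒ A   [W -> A]
A ⇒ (S)   [A -> ( S )]
(S) ⇒ (W)   [S -> W]
(W) ⇒ (W-A)   [W -> W - A]
(W-A) ⇒ (A-A)   [W -> A]
(A-A) ⇒ (n-A)   [A -> n]
(n-A) ⇒ (n-n)   [A -> n]

S ⇒ W ⇒ A ⇒ (S) ⇒ (W) ⇒ (W-A) ⇒ (A-A) ⇒ (n-A) ⇒ (n-n)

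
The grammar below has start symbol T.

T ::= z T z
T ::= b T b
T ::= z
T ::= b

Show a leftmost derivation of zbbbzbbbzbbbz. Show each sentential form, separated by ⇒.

T⇒zTz⇒zbTbz⇒zbbTbbz⇒zbbbTbbbz⇒zbbbzTzbbbz⇒zbbbzbTbzbbbz⇒zbbbzbbbzbbbz

T ⇒ zTz   [T ::= z T z]
zTz ⇒ zbTbz   [T ::= b T b]
zbTbz ⇒ zbbTbbz   [T ::= b T b]
zbbTbbz ⇒ zbbbTbbbz   [T ::= b T b]
zbbbTbbbz ⇒ zbbbzTzbbbz   [T ::= z T z]
zbbbzTzbbbz ⇒ zbbbzbTbzbbbz   [T ::= b T b]
zbbbzbTbzbbbz ⇒ zbbbzbbbzbbbz   [T ::= b]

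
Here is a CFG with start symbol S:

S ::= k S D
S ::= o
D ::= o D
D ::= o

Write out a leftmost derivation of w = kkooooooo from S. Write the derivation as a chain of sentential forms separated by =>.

S => kSD   [S ::= k S D]
kSD => kkSDD   [S ::= k S D]
kkSDD => kkoDD   [S ::= o]
kkoDD => kkooDD   [D ::= o D]
kkooDD => kkoooDD   [D ::= o D]
kkoooDD => kkooooDD   [D ::= o D]
kkooooDD => kkoooooDD   [D ::= o D]
kkoooooDD => kkooooooD   [D ::= o]
kkooooooD => kkooooooo   [D ::= o]

S=>kSD=>kkSDD=>kkoDD=>kkooDD=>kkoooDD=>kkooooDD=>kkoooooDD=>kkooooooD=>kkooooooo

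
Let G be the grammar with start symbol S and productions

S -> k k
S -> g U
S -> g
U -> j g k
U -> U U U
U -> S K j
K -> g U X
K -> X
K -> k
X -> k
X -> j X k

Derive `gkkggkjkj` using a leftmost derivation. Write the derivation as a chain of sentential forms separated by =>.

S=>gU=>gSKj=>gkkKj=>gkkgUXj=>gkkgSKjXj=>gkkggKjXj=>gkkggXjXj=>gkkggkjXj=>gkkggkjkj

S => gU   [S -> g U]
gU => gSKj   [U -> S K j]
gSKj => gkkKj   [S -> k k]
gkkKj => gkkgUXj   [K -> g U X]
gkkgUXj => gkkgSKjXj   [U -> S K j]
gkkgSKjXj => gkkggKjXj   [S -> g]
gkkggKjXj => gkkggXjXj   [K -> X]
gkkggXjXj => gkkggkjXj   [X -> k]
gkkggkjXj => gkkggkjkj   [X -> k]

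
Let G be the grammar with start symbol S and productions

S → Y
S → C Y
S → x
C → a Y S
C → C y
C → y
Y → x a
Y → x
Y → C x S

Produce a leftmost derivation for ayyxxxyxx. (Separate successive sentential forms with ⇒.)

S ⇒ Y   [S → Y]
Y ⇒ CxS   [Y → C x S]
CxS ⇒ CyxS   [C → C y]
CyxS ⇒ aYSyxS   [C → a Y S]
aYSyxS ⇒ aCxSSyxS   [Y → C x S]
aCxSSyxS ⇒ aCyxSSyxS   [C → C y]
aCyxSSyxS ⇒ ayyxSSyxS   [C → y]
ayyxSSyxS ⇒ ayyxxSyxS   [S → x]
ayyxxSyxS ⇒ ayyxxxyxS   [S → x]
ayyxxxyxS ⇒ ayyxxxyxx   [S → x]

S⇒Y⇒CxS⇒CyxS⇒aYSyxS⇒aCxSSyxS⇒aCyxSSyxS⇒ayyxSSyxS⇒ayyxxSyxS⇒ayyxxxyxS⇒ayyxxxyxx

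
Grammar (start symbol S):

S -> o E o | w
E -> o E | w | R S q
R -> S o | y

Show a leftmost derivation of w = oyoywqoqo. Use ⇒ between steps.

S ⇒ oEo ⇒ oRSqo ⇒ oySqo ⇒ oyoEoqo ⇒ oyoRSqoqo ⇒ oyoySqoqo ⇒ oyoywqoqo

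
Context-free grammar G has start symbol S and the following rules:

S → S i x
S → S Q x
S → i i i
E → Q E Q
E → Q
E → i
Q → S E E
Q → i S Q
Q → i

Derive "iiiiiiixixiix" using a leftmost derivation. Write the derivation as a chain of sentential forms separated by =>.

S => SQx => iiiQx => iiiSEEx => iiiSixEEx => iiiSixixEEx => iiiiiiixixEEx => iiiiiiixixQEx => iiiiiiixixiEx => iiiiiiixixiix

S => SQx   [S → S Q x]
SQx => iiiQx   [S → i i i]
iiiQx => iiiSEEx   [Q → S E E]
iiiSEEx => iiiSixEEx   [S → S i x]
iiiSixEEx => iiiSixixEEx   [S → S i x]
iiiSixixEEx => iiiiiiixixEEx   [S → i i i]
iiiiiiixixEEx => iiiiiiixixQEx   [E → Q]
iiiiiiixixQEx => iiiiiiixixiEx   [Q → i]
iiiiiiixixiEx => iiiiiiixixiix   [E → i]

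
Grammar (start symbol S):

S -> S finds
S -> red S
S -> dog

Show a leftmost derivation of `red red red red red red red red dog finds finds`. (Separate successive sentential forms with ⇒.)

S ⇒ red S   [S -> red S]
red S ⇒ red red S   [S -> red S]
red red S ⇒ red red S finds   [S -> S finds]
red red S finds ⇒ red red red S finds   [S -> red S]
red red red S finds ⇒ red red red red S finds   [S -> red S]
red red red red S finds ⇒ red red red red red S finds   [S -> red S]
red red red red red S finds ⇒ red red red red red red S finds   [S -> red S]
red red red red red red S finds ⇒ red red red red red red red S finds   [S -> red S]
red red red red red red red S finds ⇒ red red red red red red red S finds finds   [S -> S finds]
red red red red red red red S finds finds ⇒ red red red red red red red red S finds finds   [S -> red S]
red red red red red red red red S finds finds ⇒ red red red red red red red red dog finds finds   [S -> dog]

S ⇒ red S ⇒ red red S ⇒ red red S finds ⇒ red red red S finds ⇒ red red red red S finds ⇒ red red red red red S finds ⇒ red red red red red red S finds ⇒ red red red red red red red S finds ⇒ red red red red red red red S finds finds ⇒ red red red red red red red red S finds finds ⇒ red red red red red red red red dog finds finds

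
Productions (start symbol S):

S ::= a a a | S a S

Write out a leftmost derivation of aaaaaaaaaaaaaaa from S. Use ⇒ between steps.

S ⇒ SaS ⇒ aaaaS ⇒ aaaaSaS ⇒ aaaaaaaaS ⇒ aaaaaaaaSaS ⇒ aaaaaaaaaaaaS ⇒ aaaaaaaaaaaaaaa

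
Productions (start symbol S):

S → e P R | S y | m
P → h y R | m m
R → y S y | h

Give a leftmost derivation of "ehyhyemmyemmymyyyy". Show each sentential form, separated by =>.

S=>ePR=>ehyRR=>ehyhR=>ehyhySy=>ehyhySyy=>ehyhyePRyy=>ehyhyemmRyy=>ehyhyemmySyyy=>ehyhyemmyePRyyy=>ehyhyemmyemmRyyy=>ehyhyemmyemmySyyyy=>ehyhyemmyemmymyyyy

S => ePR   [S → e P R]
ePR => ehyRR   [P → h y R]
ehyRR => ehyhR   [R → h]
ehyhR => ehyhySy   [R → y S y]
ehyhySy => ehyhySyy   [S → S y]
ehyhySyy => ehyhyePRyy   [S → e P R]
ehyhyePRyy => ehyhyemmRyy   [P → m m]
ehyhyemmRyy => ehyhyemmySyyy   [R → y S y]
ehyhyemmySyyy => ehyhyemmyePRyyy   [S → e P R]
ehyhyemmyePRyyy => ehyhyemmyemmRyyy   [P → m m]
ehyhyemmyemmRyyy => ehyhyemmyemmySyyyy   [R → y S y]
ehyhyemmyemmySyyyy => ehyhyemmyemmymyyyy   [S → m]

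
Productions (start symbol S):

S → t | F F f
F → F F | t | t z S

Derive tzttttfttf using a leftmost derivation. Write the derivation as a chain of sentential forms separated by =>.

S=>FFf=>FFFf=>tzSFFf=>tzFFfFFf=>tzFFFfFFf=>tztFFfFFf=>tztFFFfFFf=>tzttFFfFFf=>tztttFfFFf=>tzttttfFFf=>tzttttftFf=>tzttttfttf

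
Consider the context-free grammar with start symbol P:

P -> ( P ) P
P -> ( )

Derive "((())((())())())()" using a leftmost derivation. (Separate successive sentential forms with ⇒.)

P ⇒ (P)P ⇒ ((P)P)P ⇒ ((())P)P ⇒ ((())(P)P)P ⇒ ((())((P)P)P)P ⇒ ((())((())P)P)P ⇒ ((())((())())P)P ⇒ ((())((())())())P ⇒ ((())((())())())()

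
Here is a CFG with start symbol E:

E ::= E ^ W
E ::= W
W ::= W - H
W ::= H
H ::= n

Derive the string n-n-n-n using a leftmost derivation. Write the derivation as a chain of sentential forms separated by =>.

E=>W=>W-H=>W-H-H=>W-H-H-H=>H-H-H-H=>n-H-H-H=>n-n-H-H=>n-n-n-H=>n-n-n-n

E => W   [E ::= W]
W => W-H   [W ::= W - H]
W-H => W-H-H   [W ::= W - H]
W-H-H => W-H-H-H   [W ::= W - H]
W-H-H-H => H-H-H-H   [W ::= H]
H-H-H-H => n-H-H-H   [H ::= n]
n-H-H-H => n-n-H-H   [H ::= n]
n-n-H-H => n-n-n-H   [H ::= n]
n-n-n-H => n-n-n-n   [H ::= n]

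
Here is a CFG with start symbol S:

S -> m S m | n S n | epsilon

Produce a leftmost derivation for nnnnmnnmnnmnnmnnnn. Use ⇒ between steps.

S⇒nSn⇒nnSnn⇒nnnSnnn⇒nnnnSnnnn⇒nnnnmSmnnnn⇒nnnnmnSnmnnnn⇒nnnnmnnSnnmnnnn⇒nnnnmnnmSmnnmnnnn⇒nnnnmnnmnSnmnnmnnnn⇒nnnnmnnmnnmnnmnnnn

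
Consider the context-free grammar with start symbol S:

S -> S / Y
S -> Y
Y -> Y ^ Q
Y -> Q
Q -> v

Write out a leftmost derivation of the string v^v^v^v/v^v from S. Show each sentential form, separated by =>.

S=>S/Y=>Y/Y=>Y^Q/Y=>Y^Q^Q/Y=>Y^Q^Q^Q/Y=>Q^Q^Q^Q/Y=>v^Q^Q^Q/Y=>v^v^Q^Q/Y=>v^v^v^Q/Y=>v^v^v^v/Y=>v^v^v^v/Y^Q=>v^v^v^v/Q^Q=>v^v^v^v/v^Q=>v^v^v^v/v^v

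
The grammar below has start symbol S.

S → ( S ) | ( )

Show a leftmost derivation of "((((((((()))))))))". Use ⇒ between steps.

S⇒(S)⇒((S))⇒(((S)))⇒((((S))))⇒(((((S)))))⇒((((((S))))))⇒(((((((S)))))))⇒((((((((S))))))))⇒((((((((()))))))))

S ⇒ (S)   [S → ( S )]
(S) ⇒ ((S))   [S → ( S )]
((S)) ⇒ (((S)))   [S → ( S )]
(((S))) ⇒ ((((S))))   [S → ( S )]
((((S)))) ⇒ (((((S)))))   [S → ( S )]
(((((S))))) ⇒ ((((((S))))))   [S → ( S )]
((((((S)))))) ⇒ (((((((S)))))))   [S → ( S )]
(((((((S))))))) ⇒ ((((((((S))))))))   [S → ( S )]
((((((((S)))))))) ⇒ ((((((((()))))))))   [S → ( )]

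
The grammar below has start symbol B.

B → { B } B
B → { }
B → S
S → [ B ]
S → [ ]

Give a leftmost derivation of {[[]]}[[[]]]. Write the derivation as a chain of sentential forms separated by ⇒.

B ⇒ {B}B ⇒ {S}B ⇒ {[B]}B ⇒ {[S]}B ⇒ {[[]]}B ⇒ {[[]]}S ⇒ {[[]]}[B] ⇒ {[[]]}[S] ⇒ {[[]]}[[B]] ⇒ {[[]]}[[S]] ⇒ {[[]]}[[[]]]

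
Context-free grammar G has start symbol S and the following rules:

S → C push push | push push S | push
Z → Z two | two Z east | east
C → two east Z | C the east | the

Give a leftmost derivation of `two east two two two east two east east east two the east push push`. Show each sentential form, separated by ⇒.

S ⇒ C push push ⇒ C the east push push ⇒ two east Z the east push push ⇒ two east Z two the east push push ⇒ two east two Z east two the east push push ⇒ two east two two Z east east two the east push push ⇒ two east two two two Z east east east two the east push push ⇒ two east two two two Z two east east east two the east push push ⇒ two east two two two east two east east east two the east push push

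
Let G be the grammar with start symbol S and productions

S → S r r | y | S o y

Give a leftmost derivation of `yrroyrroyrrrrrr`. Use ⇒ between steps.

S ⇒ Srr   [S → S r r]
Srr ⇒ Srrrr   [S → S r r]
Srrrr ⇒ Srrrrrr   [S → S r r]
Srrrrrr ⇒ Soyrrrrrr   [S → S o y]
Soyrrrrrr ⇒ Srroyrrrrrr   [S → S r r]
Srroyrrrrrr ⇒ Soyrroyrrrrrr   [S → S o y]
Soyrroyrrrrrr ⇒ Srroyrroyrrrrrr   [S → S r r]
Srroyrroyrrrrrr ⇒ yrroyrroyrrrrrr   [S → y]

S⇒Srr⇒Srrrr⇒Srrrrrr⇒Soyrrrrrr⇒Srroyrrrrrr⇒Soyrroyrrrrrr⇒Srroyrroyrrrrrr⇒yrroyrroyrrrrrr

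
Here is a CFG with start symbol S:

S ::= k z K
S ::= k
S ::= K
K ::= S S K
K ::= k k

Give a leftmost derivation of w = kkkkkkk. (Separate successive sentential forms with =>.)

S=>K=>SSK=>KSK=>SSKSK=>kSKSK=>kkKSK=>kkkkSK=>kkkkkK=>kkkkkkk

S => K   [S ::= K]
K => SSK   [K ::= S S K]
SSK => KSK   [S ::= K]
KSK => SSKSK   [K ::= S S K]
SSKSK => kSKSK   [S ::= k]
kSKSK => kkKSK   [S ::= k]
kkKSK => kkkkSK   [K ::= k k]
kkkkSK => kkkkkK   [S ::= k]
kkkkkK => kkkkkkk   [K ::= k k]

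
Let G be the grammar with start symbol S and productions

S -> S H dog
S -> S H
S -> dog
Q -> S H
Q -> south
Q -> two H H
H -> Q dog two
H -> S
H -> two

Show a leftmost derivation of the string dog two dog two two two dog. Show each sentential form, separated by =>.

S => S H dog => S H H dog => S H H H dog => S H H H H dog => S H H H H H dog => dog H H H H H dog => dog two H H H H dog => dog two S H H H dog => dog two dog H H H dog => dog two dog two H H dog => dog two dog two two H dog => dog two dog two two two dog

S => S H dog   [S -> S H dog]
S H dog => S H H dog   [S -> S H]
S H H dog => S H H H dog   [S -> S H]
S H H H dog => S H H H H dog   [S -> S H]
S H H H H dog => S H H H H H dog   [S -> S H]
S H H H H H dog => dog H H H H H dog   [S -> dog]
dog H H H H H dog => dog two H H H H dog   [H -> two]
dog two H H H H dog => dog two S H H H dog   [H -> S]
dog two S H H H dog => dog two dog H H H dog   [S -> dog]
dog two dog H H H dog => dog two dog two H H dog   [H -> two]
dog two dog two H H dog => dog two dog two two H dog   [H -> two]
dog two dog two two H dog => dog two dog two two two dog   [H -> two]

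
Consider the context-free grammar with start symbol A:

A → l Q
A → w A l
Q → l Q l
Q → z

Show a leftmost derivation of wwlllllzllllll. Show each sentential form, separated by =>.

A => wAl => wwAll => wwlQll => wwllQlll => wwlllQllll => wwllllQlllll => wwlllllQllllll => wwlllllzllllll

A => wAl   [A → w A l]
wAl => wwAll   [A → w A l]
wwAll => wwlQll   [A → l Q]
wwlQll => wwllQlll   [Q → l Q l]
wwllQlll => wwlllQllll   [Q → l Q l]
wwlllQllll => wwllllQlllll   [Q → l Q l]
wwllllQlllll => wwlllllQllllll   [Q → l Q l]
wwlllllQllllll => wwlllllzllllll   [Q → z]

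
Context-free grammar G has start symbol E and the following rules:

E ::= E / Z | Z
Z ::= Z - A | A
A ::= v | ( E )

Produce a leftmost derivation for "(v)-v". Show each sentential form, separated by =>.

E=>Z=>Z-A=>A-A=>(E)-A=>(Z)-A=>(A)-A=>(v)-A=>(v)-v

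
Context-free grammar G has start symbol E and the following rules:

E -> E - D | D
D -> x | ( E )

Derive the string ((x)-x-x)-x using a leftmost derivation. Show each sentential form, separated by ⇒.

E ⇒ E-D   [E -> E - D]
E-D ⇒ D-D   [E -> D]
D-D ⇒ (E)-D   [D -> ( E )]
(E)-D ⇒ (E-D)-D   [E -> E - D]
(E-D)-D ⇒ (E-D-D)-D   [E -> E - D]
(E-D-D)-D ⇒ (D-D-D)-D   [E -> D]
(D-D-D)-D ⇒ ((E)-D-D)-D   [D -> ( E )]
((E)-D-D)-D ⇒ ((D)-D-D)-D   [E -> D]
((D)-D-D)-D ⇒ ((x)-D-D)-D   [D -> x]
((x)-D-D)-D ⇒ ((x)-x-D)-D   [D -> x]
((x)-x-D)-D ⇒ ((x)-x-x)-D   [D -> x]
((x)-x-x)-D ⇒ ((x)-x-x)-x   [D -> x]

E⇒E-D⇒D-D⇒(E)-D⇒(E-D)-D⇒(E-D-D)-D⇒(D-D-D)-D⇒((E)-D-D)-D⇒((D)-D-D)-D⇒((x)-D-D)-D⇒((x)-x-D)-D⇒((x)-x-x)-D⇒((x)-x-x)-x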